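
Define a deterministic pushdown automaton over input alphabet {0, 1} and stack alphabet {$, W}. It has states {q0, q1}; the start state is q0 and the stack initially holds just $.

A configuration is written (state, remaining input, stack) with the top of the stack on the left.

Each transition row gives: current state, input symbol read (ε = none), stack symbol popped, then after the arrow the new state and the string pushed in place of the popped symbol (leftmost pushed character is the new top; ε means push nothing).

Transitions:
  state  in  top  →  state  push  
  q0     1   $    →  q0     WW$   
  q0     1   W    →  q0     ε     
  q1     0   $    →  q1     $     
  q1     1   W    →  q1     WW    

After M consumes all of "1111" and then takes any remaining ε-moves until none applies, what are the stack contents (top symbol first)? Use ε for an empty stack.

(q0, 1111, $)
  read 1, top $: go to q0, push WW$ → (q0, 111, WW$)
  read 1, top W: go to q0, push ε → (q0, 11, W$)
  read 1, top W: go to q0, push ε → (q0, 1, $)
  read 1, top $: go to q0, push WW$ → (q0, ε, WW$)
All input consumed in state q0 with stack WW$.

WW$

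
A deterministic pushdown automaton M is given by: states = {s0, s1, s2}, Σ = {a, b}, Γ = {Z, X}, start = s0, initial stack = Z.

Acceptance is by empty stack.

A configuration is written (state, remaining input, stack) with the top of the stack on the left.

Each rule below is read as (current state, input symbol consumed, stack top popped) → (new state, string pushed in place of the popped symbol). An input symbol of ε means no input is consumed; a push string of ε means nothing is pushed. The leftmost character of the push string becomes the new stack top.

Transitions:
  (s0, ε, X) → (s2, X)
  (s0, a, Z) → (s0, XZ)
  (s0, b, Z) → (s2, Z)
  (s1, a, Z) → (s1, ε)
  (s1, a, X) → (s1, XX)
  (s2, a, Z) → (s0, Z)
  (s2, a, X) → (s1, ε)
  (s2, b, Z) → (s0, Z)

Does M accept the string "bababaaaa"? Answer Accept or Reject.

Accept

(s0, bababaaaa, Z) ⊢ (s2, ababaaaa, Z) ⊢ (s0, babaaaa, Z) ⊢ (s2, abaaaa, Z) ⊢ (s0, baaaa, Z) ⊢ (s2, aaaa, Z) ⊢ (s0, aaa, Z) ⊢ (s0, aa, XZ) ⊢ (s2, aa, XZ) ⊢ (s1, a, Z) ⊢ (s1, ε, ε)
All input consumed and the stack is empty.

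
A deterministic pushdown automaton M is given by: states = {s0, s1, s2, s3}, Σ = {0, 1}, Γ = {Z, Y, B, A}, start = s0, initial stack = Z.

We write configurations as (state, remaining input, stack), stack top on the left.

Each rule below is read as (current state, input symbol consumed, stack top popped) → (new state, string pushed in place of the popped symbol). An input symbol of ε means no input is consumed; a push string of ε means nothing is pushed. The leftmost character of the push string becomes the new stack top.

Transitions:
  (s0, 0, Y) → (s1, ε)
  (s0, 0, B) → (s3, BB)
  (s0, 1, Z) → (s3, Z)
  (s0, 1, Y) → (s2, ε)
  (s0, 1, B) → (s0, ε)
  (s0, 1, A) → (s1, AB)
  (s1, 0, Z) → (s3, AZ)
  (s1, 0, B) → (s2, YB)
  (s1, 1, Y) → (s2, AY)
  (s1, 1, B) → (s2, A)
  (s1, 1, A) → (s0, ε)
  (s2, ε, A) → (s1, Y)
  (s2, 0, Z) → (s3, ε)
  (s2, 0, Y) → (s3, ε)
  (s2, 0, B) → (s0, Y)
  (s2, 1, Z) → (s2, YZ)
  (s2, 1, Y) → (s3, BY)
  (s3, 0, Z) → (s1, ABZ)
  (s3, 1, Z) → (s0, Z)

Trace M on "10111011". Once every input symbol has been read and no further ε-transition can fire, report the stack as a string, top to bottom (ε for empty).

(s0, 10111011, Z)
  read 1, top Z: go to s3, push Z → (s3, 0111011, Z)
  read 0, top Z: go to s1, push ABZ → (s1, 111011, ABZ)
  read 1, top A: go to s0, push ε → (s0, 11011, BZ)
  read 1, top B: go to s0, push ε → (s0, 1011, Z)
  read 1, top Z: go to s3, push Z → (s3, 011, Z)
  read 0, top Z: go to s1, push ABZ → (s1, 11, ABZ)
  read 1, top A: go to s0, push ε → (s0, 1, BZ)
  read 1, top B: go to s0, push ε → (s0, ε, Z)
All input consumed in state s0 with stack Z.

Z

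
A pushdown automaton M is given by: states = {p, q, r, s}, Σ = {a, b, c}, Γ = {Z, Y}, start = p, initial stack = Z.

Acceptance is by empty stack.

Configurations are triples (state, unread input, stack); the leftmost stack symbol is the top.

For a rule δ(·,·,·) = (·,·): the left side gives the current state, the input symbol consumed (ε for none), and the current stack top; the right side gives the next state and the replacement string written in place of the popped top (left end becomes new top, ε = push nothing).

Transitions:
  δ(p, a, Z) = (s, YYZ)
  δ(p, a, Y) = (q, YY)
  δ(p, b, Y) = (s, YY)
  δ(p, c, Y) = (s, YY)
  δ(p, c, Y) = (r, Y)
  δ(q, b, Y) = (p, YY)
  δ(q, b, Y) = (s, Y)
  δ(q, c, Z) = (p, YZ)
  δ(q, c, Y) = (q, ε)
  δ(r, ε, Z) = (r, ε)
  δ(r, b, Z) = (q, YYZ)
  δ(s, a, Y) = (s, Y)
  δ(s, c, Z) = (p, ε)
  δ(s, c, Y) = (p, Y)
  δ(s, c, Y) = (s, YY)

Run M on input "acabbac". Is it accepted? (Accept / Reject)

No computation consumes all input and empties the stack.

Reject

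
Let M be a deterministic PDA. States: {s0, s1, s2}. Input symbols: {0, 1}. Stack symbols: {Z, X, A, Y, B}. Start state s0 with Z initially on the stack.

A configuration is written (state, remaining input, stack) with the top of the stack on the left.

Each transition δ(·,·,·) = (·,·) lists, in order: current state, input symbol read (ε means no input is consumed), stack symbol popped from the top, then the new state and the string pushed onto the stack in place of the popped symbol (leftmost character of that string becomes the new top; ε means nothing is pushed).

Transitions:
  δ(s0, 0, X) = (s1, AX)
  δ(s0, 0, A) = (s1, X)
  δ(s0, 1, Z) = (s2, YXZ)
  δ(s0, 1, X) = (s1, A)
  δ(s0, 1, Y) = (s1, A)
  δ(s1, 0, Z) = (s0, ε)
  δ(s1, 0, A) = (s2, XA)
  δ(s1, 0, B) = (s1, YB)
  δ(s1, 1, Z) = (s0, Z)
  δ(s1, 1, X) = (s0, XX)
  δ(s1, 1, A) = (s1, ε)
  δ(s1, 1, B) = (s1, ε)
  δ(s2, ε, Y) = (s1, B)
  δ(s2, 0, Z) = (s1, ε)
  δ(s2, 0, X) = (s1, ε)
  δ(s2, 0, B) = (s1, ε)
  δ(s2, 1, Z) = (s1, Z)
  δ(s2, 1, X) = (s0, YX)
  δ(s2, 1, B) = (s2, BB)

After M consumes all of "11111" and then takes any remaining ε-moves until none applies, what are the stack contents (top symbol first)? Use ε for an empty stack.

(s0, 11111, Z)
  read 1, top Z: go to s2, push YXZ → (s2, 1111, YXZ)
  ε-move, top Y: go to s1, push B → (s1, 1111, BXZ)
  read 1, top B: go to s1, push ε → (s1, 111, XZ)
  read 1, top X: go to s0, push XX → (s0, 11, XXZ)
  read 1, top X: go to s1, push A → (s1, 1, AXZ)
  read 1, top A: go to s1, push ε → (s1, ε, XZ)
All input consumed in state s1 with stack XZ.

XZ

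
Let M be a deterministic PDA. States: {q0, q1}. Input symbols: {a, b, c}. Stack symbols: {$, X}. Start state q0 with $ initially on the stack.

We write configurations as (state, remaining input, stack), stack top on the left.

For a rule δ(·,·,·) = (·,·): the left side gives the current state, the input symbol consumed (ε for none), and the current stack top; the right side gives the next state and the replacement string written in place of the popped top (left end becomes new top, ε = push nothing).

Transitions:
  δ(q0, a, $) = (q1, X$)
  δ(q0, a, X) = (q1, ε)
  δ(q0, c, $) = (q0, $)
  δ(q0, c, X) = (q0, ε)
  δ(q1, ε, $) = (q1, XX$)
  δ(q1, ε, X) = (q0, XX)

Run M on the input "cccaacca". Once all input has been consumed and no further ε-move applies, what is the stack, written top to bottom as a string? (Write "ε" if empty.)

(q0, cccaacca, $)
  read c, top $: go to q0, push $ → (q0, ccaacca, $)
  read c, top $: go to q0, push $ → (q0, caacca, $)
  read c, top $: go to q0, push $ → (q0, aacca, $)
  read a, top $: go to q1, push X$ → (q1, acca, X$)
  ε-move, top X: go to q0, push XX → (q0, acca, XX$)
  read a, top X: go to q1, push ε → (q1, cca, X$)
  ε-move, top X: go to q0, push XX → (q0, cca, XX$)
  read c, top X: go to q0, push ε → (q0, ca, X$)
  read c, top X: go to q0, push ε → (q0, a, $)
  read a, top $: go to q1, push X$ → (q1, ε, X$)
  ε-move, top X: go to q0, push XX → (q0, ε, XX$)
All input consumed in state q0 with stack XX$.

XX$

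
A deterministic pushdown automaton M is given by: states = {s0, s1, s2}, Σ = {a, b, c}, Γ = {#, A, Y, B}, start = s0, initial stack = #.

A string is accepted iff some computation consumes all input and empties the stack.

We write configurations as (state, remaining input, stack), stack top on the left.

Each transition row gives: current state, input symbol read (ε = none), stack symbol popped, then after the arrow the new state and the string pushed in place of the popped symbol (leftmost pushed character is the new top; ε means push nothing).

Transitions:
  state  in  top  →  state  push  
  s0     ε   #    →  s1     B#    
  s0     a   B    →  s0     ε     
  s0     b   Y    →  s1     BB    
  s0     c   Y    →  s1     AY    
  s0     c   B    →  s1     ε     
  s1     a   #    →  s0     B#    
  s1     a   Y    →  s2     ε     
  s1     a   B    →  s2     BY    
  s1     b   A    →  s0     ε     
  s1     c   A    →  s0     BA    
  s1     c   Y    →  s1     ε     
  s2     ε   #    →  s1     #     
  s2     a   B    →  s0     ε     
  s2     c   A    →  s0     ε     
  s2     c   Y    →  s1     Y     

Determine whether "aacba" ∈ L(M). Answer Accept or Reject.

Reject

(s0, aacba, #)
  ε-move, top #: go to s1, push B# → (s1, aacba, B#)
  read a, top B: go to s2, push BY → (s2, acba, BY#)
  read a, top B: go to s0, push ε → (s0, cba, Y#)
  read c, top Y: go to s1, push AY → (s1, ba, AY#)
  read b, top A: go to s0, push ε → (s0, a, Y#)
No transition applies at (s0, a, Y#); input not fully consumed.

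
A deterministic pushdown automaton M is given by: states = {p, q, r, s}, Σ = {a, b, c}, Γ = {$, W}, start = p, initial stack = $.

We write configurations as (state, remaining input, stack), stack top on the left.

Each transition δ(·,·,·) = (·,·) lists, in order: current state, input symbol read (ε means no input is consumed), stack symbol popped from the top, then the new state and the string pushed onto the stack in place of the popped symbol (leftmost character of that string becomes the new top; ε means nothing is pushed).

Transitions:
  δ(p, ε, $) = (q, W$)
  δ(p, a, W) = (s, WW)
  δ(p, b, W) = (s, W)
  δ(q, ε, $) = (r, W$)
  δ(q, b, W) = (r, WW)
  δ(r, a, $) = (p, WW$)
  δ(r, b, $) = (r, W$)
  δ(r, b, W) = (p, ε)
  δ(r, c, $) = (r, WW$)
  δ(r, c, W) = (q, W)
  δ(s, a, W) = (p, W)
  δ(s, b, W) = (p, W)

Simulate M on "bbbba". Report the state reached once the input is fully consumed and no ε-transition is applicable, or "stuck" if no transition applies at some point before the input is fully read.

s

(p, bbbba, $) ⊢ (q, bbbba, W$) ⊢ (r, bbba, WW$) ⊢ (p, bba, W$) ⊢ (s, ba, W$) ⊢ (p, a, W$) ⊢ (s, ε, WW$)
All input consumed; M is in state s.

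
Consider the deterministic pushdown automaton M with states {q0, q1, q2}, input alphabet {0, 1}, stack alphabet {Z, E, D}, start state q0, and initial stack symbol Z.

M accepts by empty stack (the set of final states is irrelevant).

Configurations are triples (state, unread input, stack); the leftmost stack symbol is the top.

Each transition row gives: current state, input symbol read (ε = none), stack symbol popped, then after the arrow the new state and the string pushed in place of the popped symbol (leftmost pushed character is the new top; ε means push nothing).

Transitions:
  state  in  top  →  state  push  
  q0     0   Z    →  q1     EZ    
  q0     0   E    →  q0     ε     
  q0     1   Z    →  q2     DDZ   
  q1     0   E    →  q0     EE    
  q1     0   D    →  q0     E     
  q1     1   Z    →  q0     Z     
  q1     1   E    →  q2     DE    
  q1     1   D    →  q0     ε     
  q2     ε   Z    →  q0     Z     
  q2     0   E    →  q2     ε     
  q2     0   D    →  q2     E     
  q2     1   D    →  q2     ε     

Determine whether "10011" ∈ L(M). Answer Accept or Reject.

(q0, 10011, Z)
  read 1, top Z: go to q2, push DDZ → (q2, 0011, DDZ)
  read 0, top D: go to q2, push E → (q2, 011, EDZ)
  read 0, top E: go to q2, push ε → (q2, 11, DZ)
  read 1, top D: go to q2, push ε → (q2, 1, Z)
  ε-move, top Z: go to q0, push Z → (q0, 1, Z)
  read 1, top Z: go to q2, push DDZ → (q2, ε, DDZ)
All input consumed; stack is DDZ, not empty, and no further ε-move applies.

Reject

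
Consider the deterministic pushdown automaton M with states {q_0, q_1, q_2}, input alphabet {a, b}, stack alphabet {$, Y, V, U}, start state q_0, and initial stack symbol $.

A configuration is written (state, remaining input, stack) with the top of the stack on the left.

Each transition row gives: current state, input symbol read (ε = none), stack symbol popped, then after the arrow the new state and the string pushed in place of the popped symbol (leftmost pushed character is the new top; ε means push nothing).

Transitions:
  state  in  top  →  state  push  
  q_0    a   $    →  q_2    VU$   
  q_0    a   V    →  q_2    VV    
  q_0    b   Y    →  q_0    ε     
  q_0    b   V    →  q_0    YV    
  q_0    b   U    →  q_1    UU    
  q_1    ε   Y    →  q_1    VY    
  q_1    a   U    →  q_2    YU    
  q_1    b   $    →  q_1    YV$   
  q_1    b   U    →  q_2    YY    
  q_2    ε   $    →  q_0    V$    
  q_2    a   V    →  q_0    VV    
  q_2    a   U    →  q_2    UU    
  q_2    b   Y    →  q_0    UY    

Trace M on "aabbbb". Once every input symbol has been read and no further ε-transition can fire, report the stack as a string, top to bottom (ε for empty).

VVU$

(q_0, aabbbb, $)
  read a, top $: go to q_2, push VU$ → (q_2, abbbb, VU$)
  read a, top V: go to q_0, push VV → (q_0, bbbb, VVU$)
  read b, top V: go to q_0, push YV → (q_0, bbb, YVVU$)
  read b, top Y: go to q_0, push ε → (q_0, bb, VVU$)
  read b, top V: go to q_0, push YV → (q_0, b, YVVU$)
  read b, top Y: go to q_0, push ε → (q_0, ε, VVU$)
All input consumed in state q_0 with stack VVU$.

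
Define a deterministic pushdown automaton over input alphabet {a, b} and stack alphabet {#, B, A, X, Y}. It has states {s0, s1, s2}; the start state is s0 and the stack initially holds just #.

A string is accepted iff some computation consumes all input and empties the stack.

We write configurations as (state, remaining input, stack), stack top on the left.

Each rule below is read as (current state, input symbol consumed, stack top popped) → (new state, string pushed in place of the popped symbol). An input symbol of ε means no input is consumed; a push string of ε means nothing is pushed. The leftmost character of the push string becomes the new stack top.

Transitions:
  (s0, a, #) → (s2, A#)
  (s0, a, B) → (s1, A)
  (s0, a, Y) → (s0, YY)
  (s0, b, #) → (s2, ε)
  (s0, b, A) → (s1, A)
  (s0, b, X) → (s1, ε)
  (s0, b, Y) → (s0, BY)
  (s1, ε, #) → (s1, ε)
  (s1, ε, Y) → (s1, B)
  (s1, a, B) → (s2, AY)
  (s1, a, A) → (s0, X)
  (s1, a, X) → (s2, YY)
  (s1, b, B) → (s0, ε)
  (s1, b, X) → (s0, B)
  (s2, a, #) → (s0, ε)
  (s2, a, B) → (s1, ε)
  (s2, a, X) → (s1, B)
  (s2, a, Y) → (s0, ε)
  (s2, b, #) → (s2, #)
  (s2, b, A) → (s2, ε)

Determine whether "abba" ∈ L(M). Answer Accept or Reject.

Accept

(s0, abba, #)
  read a, top #: go to s2, push A# → (s2, bba, A#)
  read b, top A: go to s2, push ε → (s2, ba, #)
  read b, top #: go to s2, push # → (s2, a, #)
  read a, top #: go to s0, push ε → (s0, ε, ε)
All input consumed and the stack is empty.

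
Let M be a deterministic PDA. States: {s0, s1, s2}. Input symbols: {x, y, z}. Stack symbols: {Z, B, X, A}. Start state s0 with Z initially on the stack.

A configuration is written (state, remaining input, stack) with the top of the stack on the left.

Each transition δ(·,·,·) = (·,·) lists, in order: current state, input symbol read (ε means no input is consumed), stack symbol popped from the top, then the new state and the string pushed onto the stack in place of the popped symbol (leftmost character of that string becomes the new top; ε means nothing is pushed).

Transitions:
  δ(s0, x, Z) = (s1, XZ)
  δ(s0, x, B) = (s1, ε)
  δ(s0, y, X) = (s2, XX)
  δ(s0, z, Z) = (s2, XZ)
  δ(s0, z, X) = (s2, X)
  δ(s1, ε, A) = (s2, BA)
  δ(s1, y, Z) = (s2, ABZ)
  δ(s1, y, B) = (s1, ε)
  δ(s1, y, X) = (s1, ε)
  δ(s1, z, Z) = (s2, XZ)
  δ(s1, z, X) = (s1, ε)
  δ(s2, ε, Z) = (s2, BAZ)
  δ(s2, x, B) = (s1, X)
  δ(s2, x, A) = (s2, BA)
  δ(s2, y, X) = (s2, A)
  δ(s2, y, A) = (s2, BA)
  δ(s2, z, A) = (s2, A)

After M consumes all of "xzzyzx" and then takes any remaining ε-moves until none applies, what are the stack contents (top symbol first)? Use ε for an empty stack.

BAZ

(s0, xzzyzx, Z)
  read x, top Z: go to s1, push XZ → (s1, zzyzx, XZ)
  read z, top X: go to s1, push ε → (s1, zyzx, Z)
  read z, top Z: go to s2, push XZ → (s2, yzx, XZ)
  read y, top X: go to s2, push A → (s2, zx, AZ)
  read z, top A: go to s2, push A → (s2, x, AZ)
  read x, top A: go to s2, push BA → (s2, ε, BAZ)
All input consumed in state s2 with stack BAZ.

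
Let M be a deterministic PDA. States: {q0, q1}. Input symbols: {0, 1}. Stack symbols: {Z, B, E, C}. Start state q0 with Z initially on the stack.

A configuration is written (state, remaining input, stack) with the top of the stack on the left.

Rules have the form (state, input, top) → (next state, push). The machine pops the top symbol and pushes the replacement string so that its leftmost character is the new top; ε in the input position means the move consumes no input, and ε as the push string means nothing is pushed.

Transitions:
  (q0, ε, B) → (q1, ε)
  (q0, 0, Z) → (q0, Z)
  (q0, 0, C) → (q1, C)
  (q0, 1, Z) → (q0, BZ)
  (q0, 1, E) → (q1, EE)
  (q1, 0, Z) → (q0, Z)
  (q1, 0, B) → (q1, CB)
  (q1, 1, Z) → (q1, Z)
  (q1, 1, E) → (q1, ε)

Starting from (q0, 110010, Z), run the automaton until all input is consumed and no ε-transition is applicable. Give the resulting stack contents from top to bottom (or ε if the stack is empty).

(q0, 110010, Z)
  read 1, top Z: go to q0, push BZ → (q0, 10010, BZ)
  ε-move, top B: go to q1, push ε → (q1, 10010, Z)
  read 1, top Z: go to q1, push Z → (q1, 0010, Z)
  read 0, top Z: go to q0, push Z → (q0, 010, Z)
  read 0, top Z: go to q0, push Z → (q0, 10, Z)
  read 1, top Z: go to q0, push BZ → (q0, 0, BZ)
  ε-move, top B: go to q1, push ε → (q1, 0, Z)
  read 0, top Z: go to q0, push Z → (q0, ε, Z)
All input consumed in state q0 with stack Z.

Z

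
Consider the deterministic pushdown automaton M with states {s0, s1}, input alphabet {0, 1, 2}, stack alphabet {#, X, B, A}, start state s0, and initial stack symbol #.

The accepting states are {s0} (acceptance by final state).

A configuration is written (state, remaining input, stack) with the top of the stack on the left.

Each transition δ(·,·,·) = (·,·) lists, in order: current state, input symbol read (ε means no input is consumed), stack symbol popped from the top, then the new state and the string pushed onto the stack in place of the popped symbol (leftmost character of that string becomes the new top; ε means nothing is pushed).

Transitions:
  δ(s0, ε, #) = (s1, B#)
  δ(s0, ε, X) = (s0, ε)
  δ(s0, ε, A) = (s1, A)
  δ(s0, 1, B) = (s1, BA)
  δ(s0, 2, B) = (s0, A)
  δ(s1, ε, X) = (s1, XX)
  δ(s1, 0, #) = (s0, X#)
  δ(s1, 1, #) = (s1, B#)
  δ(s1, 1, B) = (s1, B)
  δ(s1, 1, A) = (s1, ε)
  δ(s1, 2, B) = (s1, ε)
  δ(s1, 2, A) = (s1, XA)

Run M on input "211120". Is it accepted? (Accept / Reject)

Accept

(s0, 211120, #)
  ε-move, top #: go to s1, push B# → (s1, 211120, B#)
  read 2, top B: go to s1, push ε → (s1, 11120, #)
  read 1, top #: go to s1, push B# → (s1, 1120, B#)
  read 1, top B: go to s1, push B → (s1, 120, B#)
  read 1, top B: go to s1, push B → (s1, 20, B#)
  read 2, top B: go to s1, push ε → (s1, 0, #)
  read 0, top #: go to s0, push X# → (s0, ε, X#)
All input consumed; state s0 ∈ F.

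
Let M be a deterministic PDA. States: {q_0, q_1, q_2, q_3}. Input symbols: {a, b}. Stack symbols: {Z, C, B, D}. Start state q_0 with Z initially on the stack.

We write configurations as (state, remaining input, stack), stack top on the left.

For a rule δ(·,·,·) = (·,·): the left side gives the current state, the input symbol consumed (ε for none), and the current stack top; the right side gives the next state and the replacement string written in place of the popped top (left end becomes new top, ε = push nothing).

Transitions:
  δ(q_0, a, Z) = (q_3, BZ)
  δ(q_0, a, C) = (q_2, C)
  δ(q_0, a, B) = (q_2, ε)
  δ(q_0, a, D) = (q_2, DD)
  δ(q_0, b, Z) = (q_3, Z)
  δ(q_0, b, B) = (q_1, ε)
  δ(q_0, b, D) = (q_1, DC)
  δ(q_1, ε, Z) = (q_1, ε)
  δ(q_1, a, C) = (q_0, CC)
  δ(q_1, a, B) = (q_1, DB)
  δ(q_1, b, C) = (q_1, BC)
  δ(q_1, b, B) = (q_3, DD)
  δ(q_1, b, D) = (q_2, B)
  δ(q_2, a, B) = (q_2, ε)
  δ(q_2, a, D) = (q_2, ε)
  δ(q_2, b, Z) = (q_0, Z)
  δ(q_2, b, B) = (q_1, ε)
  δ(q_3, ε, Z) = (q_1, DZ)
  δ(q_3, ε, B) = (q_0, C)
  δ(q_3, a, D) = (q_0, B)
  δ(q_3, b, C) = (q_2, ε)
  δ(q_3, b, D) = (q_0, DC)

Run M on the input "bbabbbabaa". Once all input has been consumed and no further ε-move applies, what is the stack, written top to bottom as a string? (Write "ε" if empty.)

(q_0, bbabbbabaa, Z) ⊢ (q_3, babbbabaa, Z) ⊢ (q_1, babbbabaa, DZ) ⊢ (q_2, abbbabaa, BZ) ⊢ (q_2, bbbabaa, Z) ⊢ (q_0, bbabaa, Z) ⊢ (q_3, babaa, Z) ⊢ (q_1, babaa, DZ) ⊢ (q_2, abaa, BZ) ⊢ (q_2, baa, Z) ⊢ (q_0, aa, Z) ⊢ (q_3, a, BZ) ⊢ (q_0, a, CZ) ⊢ (q_2, ε, CZ)
All input consumed in state q_2 with stack CZ.

CZ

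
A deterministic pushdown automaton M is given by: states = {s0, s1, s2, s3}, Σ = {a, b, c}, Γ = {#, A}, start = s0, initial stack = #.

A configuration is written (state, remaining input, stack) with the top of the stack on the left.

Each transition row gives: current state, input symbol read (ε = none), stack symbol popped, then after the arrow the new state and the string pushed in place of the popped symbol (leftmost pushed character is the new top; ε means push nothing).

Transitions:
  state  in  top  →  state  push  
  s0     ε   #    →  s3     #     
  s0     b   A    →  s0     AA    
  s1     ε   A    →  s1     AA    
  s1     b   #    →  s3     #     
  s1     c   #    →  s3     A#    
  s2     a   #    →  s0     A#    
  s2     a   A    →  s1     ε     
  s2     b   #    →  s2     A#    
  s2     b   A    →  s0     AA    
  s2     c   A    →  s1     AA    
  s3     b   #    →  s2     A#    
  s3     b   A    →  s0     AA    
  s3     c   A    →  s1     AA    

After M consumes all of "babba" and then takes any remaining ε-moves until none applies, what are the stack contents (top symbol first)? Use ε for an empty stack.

(s0, babba, #)
  ε-move, top #: go to s3, push # → (s3, babba, #)
  read b, top #: go to s2, push A# → (s2, abba, A#)
  read a, top A: go to s1, push ε → (s1, bba, #)
  read b, top #: go to s3, push # → (s3, ba, #)
  read b, top #: go to s2, push A# → (s2, a, A#)
  read a, top A: go to s1, push ε → (s1, ε, #)
All input consumed in state s1 with stack #.

#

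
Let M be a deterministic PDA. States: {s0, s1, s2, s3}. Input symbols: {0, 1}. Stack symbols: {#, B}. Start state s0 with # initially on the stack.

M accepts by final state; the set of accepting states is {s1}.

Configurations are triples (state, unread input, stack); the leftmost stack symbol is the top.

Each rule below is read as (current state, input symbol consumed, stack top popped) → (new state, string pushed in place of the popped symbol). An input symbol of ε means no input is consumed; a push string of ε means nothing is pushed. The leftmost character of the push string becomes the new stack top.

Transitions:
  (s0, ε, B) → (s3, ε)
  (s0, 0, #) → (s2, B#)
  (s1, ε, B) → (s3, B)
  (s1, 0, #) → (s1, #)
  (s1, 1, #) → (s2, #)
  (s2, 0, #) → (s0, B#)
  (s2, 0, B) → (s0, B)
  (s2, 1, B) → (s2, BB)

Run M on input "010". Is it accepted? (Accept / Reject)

Reject

(s0, 010, #)
  read 0, top #: go to s2, push B# → (s2, 10, B#)
  read 1, top B: go to s2, push BB → (s2, 0, BB#)
  read 0, top B: go to s0, push B → (s0, ε, BB#)
  ε-move, top B: go to s3, push ε → (s3, ε, B#)
All input consumed; state s3 ∉ F and no further ε-move applies.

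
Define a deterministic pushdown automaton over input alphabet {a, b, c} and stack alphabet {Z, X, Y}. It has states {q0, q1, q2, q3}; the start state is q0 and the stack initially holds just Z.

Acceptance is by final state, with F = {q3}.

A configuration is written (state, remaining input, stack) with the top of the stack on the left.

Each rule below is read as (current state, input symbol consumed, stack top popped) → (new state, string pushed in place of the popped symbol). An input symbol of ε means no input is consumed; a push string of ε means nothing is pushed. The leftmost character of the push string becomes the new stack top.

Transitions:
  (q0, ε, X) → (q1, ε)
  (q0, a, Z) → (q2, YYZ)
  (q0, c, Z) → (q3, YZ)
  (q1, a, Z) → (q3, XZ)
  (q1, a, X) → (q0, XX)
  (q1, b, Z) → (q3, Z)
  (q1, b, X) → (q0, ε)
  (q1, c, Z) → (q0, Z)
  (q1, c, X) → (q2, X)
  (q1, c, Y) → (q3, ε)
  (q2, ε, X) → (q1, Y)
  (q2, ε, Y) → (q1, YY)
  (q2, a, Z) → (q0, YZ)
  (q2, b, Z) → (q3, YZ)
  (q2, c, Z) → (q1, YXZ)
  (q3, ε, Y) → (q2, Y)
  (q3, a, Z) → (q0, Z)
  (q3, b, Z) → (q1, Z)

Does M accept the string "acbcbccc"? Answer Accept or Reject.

Reject

(q0, acbcbccc, Z)
  read a, top Z: go to q2, push YYZ → (q2, cbcbccc, YYZ)
  ε-move, top Y: go to q1, push YY → (q1, cbcbccc, YYYZ)
  read c, top Y: go to q3, push ε → (q3, bcbccc, YYZ)
  ε-move, top Y: go to q2, push Y → (q2, bcbccc, YYZ)
  ε-move, top Y: go to q1, push YY → (q1, bcbccc, YYYZ)
No transition applies at (q1, bcbccc, YYYZ); input not fully consumed.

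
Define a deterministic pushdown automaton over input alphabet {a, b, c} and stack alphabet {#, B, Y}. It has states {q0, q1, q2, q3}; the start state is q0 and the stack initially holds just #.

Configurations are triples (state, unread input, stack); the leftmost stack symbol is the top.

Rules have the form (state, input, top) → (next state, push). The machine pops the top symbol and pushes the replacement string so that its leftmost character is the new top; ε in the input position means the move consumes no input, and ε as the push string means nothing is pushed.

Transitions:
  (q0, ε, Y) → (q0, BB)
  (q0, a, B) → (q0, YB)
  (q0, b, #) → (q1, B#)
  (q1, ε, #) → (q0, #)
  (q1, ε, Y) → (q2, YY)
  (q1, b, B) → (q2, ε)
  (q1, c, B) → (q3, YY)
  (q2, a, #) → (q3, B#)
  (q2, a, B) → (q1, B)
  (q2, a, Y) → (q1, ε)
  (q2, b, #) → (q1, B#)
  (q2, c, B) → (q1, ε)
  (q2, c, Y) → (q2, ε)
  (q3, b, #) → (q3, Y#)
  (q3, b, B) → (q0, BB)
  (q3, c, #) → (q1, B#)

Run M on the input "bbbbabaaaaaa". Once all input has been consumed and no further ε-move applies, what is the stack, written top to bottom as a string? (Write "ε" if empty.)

BBBBBBBBBBBBBB#

(q0, bbbbabaaaaaa, #)
  read b, top #: go to q1, push B# → (q1, bbbabaaaaaa, B#)
  read b, top B: go to q2, push ε → (q2, bbabaaaaaa, #)
  read b, top #: go to q1, push B# → (q1, babaaaaaa, B#)
  read b, top B: go to q2, push ε → (q2, abaaaaaa, #)
  read a, top #: go to q3, push B# → (q3, baaaaaa, B#)
  read b, top B: go to q0, push BB → (q0, aaaaaa, BB#)
  read a, top B: go to q0, push YB → (q0, aaaaa, YBB#)
  ε-move, top Y: go to q0, push BB → (q0, aaaaa, BBBB#)
  read a, top B: go to q0, push YB → (q0, aaaa, YBBBB#)
  ε-move, top Y: go to q0, push BB → (q0, aaaa, BBBBBB#)
  read a, top B: go to q0, push YB → (q0, aaa, YBBBBBB#)
  ε-move, top Y: go to q0, push BB → (q0, aaa, BBBBBBBB#)
  read a, top B: go to q0, push YB → (q0, aa, YBBBBBBBB#)
  ε-move, top Y: go to q0, push BB → (q0, aa, BBBBBBBBBB#)
  read a, top B: go to q0, push YB → (q0, a, YBBBBBBBBBB#)
  ε-move, top Y: go to q0, push BB → (q0, a, BBBBBBBBBBBB#)
  read a, top B: go to q0, push YB → (q0, ε, YBBBBBBBBBBBB#)
  ε-move, top Y: go to q0, push BB → (q0, ε, BBBBBBBBBBBBBB#)
All input consumed in state q0 with stack BBBBBBBBBBBBBB#.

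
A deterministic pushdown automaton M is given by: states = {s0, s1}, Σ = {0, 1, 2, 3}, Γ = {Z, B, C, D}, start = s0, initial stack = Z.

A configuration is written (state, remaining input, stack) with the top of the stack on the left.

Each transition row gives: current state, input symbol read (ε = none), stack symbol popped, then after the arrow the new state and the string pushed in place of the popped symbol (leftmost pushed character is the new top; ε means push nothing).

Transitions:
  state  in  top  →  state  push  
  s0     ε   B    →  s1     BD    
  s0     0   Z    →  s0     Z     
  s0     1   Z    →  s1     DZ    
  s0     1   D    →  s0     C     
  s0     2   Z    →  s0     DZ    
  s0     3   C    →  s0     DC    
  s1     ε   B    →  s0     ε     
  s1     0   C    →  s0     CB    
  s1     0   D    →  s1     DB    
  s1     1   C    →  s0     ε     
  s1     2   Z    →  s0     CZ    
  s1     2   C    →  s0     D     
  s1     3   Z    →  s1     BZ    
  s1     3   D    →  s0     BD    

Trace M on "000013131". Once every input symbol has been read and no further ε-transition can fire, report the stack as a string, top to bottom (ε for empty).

(s0, 000013131, Z) ⊢ (s0, 00013131, Z) ⊢ (s0, 0013131, Z) ⊢ (s0, 013131, Z) ⊢ (s0, 13131, Z) ⊢ (s1, 3131, DZ) ⊢ (s0, 131, BDZ) ⊢ (s1, 131, BDDZ) ⊢ (s0, 131, DDZ) ⊢ (s0, 31, CDZ) ⊢ (s0, 1, DCDZ) ⊢ (s0, ε, CCDZ)
All input consumed in state s0 with stack CCDZ.

CCDZ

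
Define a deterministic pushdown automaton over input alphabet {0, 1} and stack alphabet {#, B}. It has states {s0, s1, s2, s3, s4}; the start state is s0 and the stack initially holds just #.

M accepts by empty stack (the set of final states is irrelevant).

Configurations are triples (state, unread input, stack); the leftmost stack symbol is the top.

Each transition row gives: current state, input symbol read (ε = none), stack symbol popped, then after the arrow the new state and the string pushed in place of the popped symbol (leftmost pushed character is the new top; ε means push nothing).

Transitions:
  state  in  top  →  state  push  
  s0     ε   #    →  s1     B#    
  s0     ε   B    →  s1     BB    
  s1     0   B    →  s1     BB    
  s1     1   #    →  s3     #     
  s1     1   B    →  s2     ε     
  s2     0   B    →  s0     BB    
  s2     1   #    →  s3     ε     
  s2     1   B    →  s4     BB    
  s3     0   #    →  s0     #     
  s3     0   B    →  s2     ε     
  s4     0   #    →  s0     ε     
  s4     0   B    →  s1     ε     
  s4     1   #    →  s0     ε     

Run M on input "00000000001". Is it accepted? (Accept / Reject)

Reject

(s0, 00000000001, #) ⊢ (s1, 00000000001, B#) ⊢ (s1, 0000000001, BB#) ⊢ (s1, 000000001, BBB#) ⊢ (s1, 00000001, BBBB#) ⊢ (s1, 0000001, BBBBB#) ⊢ (s1, 000001, BBBBBB#) ⊢ (s1, 00001, BBBBBBB#) ⊢ (s1, 0001, BBBBBBBB#) ⊢ (s1, 001, BBBBBBBBB#) ⊢ (s1, 01, BBBBBBBBBB#) ⊢ (s1, 1, BBBBBBBBBBB#) ⊢ (s2, ε, BBBBBBBBBB#)
All input consumed; stack is BBBBBBBBBB#, not empty, and no further ε-move applies.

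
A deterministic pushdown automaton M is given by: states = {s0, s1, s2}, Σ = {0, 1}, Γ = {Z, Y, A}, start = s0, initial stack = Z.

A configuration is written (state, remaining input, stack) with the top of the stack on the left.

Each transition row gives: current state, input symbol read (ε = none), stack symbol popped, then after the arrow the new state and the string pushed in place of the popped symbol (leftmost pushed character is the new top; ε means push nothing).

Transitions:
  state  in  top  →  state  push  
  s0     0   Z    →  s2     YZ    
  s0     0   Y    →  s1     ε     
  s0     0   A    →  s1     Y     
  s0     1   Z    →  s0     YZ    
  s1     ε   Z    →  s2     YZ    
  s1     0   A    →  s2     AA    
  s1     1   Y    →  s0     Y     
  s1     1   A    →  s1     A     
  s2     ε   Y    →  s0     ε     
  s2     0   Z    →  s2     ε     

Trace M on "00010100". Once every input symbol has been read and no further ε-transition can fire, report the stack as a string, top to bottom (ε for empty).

Z

(s0, 00010100, Z) ⊢ (s2, 0010100, YZ) ⊢ (s0, 0010100, Z) ⊢ (s2, 010100, YZ) ⊢ (s0, 010100, Z) ⊢ (s2, 10100, YZ) ⊢ (s0, 10100, Z) ⊢ (s0, 0100, YZ) ⊢ (s1, 100, Z) ⊢ (s2, 100, YZ) ⊢ (s0, 100, Z) ⊢ (s0, 00, YZ) ⊢ (s1, 0, Z) ⊢ (s2, 0, YZ) ⊢ (s0, 0, Z) ⊢ (s2, ε, YZ) ⊢ (s0, ε, Z)
All input consumed in state s0 with stack Z.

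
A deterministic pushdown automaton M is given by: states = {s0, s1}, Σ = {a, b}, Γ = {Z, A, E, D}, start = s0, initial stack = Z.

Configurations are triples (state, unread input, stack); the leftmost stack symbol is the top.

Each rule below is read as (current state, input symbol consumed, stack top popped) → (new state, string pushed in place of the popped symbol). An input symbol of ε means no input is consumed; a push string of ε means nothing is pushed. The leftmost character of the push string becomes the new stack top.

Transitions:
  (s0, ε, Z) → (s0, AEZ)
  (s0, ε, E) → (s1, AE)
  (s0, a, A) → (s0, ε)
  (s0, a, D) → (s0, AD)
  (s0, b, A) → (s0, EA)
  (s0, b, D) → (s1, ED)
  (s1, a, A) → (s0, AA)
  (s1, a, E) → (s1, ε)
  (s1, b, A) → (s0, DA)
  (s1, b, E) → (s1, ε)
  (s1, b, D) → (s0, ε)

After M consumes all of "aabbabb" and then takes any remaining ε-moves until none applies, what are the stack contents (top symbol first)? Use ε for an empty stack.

(s0, aabbabb, Z)
  ε-move, top Z: go to s0, push AEZ → (s0, aabbabb, AEZ)
  read a, top A: go to s0, push ε → (s0, abbabb, EZ)
  ε-move, top E: go to s1, push AE → (s1, abbabb, AEZ)
  read a, top A: go to s0, push AA → (s0, bbabb, AAEZ)
  read b, top A: go to s0, push EA → (s0, babb, EAAEZ)
  ε-move, top E: go to s1, push AE → (s1, babb, AEAAEZ)
  read b, top A: go to s0, push DA → (s0, abb, DAEAAEZ)
  read a, top D: go to s0, push AD → (s0, bb, ADAEAAEZ)
  read b, top A: go to s0, push EA → (s0, b, EADAEAAEZ)
  ε-move, top E: go to s1, push AE → (s1, b, AEADAEAAEZ)
  read b, top A: go to s0, push DA → (s0, ε, DAEADAEAAEZ)
All input consumed in state s0 with stack DAEADAEAAEZ.

DAEADAEAAEZ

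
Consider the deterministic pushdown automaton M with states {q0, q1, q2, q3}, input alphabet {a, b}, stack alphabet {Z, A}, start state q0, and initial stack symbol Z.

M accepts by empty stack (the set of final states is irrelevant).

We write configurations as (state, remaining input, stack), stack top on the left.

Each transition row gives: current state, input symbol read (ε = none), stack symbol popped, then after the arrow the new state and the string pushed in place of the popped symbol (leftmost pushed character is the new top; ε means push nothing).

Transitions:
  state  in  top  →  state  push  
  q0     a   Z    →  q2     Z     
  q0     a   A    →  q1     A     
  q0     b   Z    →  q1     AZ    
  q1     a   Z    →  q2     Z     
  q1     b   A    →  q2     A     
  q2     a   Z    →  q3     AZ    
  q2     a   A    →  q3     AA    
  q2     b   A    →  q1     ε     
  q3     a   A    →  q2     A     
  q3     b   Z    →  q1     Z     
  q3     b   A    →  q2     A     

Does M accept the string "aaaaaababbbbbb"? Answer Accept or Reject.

Reject

(q0, aaaaaababbbbbb, Z) ⊢ (q2, aaaaababbbbbb, Z) ⊢ (q3, aaaababbbbbb, AZ) ⊢ (q2, aaababbbbbb, AZ) ⊢ (q3, aababbbbbb, AAZ) ⊢ (q2, ababbbbbb, AAZ) ⊢ (q3, babbbbbb, AAAZ) ⊢ (q2, abbbbbb, AAAZ) ⊢ (q3, bbbbbb, AAAAZ) ⊢ (q2, bbbbb, AAAAZ) ⊢ (q1, bbbb, AAAZ) ⊢ (q2, bbb, AAAZ) ⊢ (q1, bb, AAZ) ⊢ (q2, b, AAZ) ⊢ (q1, ε, AZ)
All input consumed; stack is AZ, not empty, and no further ε-move applies.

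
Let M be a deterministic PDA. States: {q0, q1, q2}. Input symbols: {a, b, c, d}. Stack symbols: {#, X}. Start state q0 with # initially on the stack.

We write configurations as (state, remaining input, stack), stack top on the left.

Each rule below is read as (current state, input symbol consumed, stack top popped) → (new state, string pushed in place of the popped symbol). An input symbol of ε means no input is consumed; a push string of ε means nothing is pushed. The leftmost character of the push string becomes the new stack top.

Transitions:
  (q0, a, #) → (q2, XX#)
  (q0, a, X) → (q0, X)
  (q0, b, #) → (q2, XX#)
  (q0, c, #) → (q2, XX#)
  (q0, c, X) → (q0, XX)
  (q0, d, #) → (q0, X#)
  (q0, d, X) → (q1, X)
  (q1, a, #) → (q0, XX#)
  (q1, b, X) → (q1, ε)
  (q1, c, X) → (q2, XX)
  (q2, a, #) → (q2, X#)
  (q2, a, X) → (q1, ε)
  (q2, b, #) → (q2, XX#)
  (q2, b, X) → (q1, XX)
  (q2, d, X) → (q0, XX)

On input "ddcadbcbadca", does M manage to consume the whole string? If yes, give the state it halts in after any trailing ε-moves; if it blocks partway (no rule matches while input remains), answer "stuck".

(q0, ddcadbcbadca, #)
  read d, top #: go to q0, push X# → (q0, dcadbcbadca, X#)
  read d, top X: go to q1, push X → (q1, cadbcbadca, X#)
  read c, top X: go to q2, push XX → (q2, adbcbadca, XX#)
  read a, top X: go to q1, push ε → (q1, dbcbadca, X#)
No transition for (q1, d, top X); M blocks with input dbcbadca remaining.

stuck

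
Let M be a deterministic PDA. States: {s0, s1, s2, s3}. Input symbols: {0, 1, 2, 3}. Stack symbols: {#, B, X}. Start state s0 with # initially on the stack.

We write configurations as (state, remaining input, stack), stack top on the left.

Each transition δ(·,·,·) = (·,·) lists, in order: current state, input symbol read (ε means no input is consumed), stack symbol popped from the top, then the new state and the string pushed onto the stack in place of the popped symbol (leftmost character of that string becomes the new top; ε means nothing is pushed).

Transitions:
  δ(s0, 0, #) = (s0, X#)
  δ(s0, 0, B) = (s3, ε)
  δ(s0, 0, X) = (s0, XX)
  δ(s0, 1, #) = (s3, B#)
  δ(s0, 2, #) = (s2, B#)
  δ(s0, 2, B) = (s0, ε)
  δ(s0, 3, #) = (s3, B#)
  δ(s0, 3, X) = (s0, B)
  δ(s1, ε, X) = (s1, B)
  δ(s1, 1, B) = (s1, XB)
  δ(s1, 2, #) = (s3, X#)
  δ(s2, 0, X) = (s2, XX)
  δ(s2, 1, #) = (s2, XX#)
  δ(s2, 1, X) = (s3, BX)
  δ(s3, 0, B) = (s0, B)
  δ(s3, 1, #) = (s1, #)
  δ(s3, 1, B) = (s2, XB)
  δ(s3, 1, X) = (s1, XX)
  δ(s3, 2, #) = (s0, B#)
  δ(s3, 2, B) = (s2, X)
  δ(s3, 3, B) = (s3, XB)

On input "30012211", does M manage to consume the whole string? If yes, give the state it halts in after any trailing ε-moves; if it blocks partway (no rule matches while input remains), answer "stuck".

(s0, 30012211, #) ⊢ (s3, 0012211, B#) ⊢ (s0, 012211, B#) ⊢ (s3, 12211, #) ⊢ (s1, 2211, #) ⊢ (s3, 211, X#)
No transition for (s3, 2, top X); M blocks with input 211 remaining.

stuck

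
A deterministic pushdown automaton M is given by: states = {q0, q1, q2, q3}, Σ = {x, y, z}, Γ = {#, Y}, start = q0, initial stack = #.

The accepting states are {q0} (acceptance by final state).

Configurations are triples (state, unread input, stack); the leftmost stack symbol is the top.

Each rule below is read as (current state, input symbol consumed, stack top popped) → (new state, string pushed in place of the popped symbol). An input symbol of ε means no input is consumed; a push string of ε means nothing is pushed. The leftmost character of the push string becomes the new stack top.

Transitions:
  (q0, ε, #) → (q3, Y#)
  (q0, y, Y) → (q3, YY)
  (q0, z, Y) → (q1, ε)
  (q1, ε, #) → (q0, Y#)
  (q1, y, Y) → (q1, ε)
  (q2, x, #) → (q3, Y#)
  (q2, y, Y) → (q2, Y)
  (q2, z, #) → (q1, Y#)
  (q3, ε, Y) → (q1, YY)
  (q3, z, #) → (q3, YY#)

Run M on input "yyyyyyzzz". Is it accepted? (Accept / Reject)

Accept

(q0, yyyyyyzzz, #)
  ε-move, top #: go to q3, push Y# → (q3, yyyyyyzzz, Y#)
  ε-move, top Y: go to q1, push YY → (q1, yyyyyyzzz, YY#)
  read y, top Y: go to q1, push ε → (q1, yyyyyzzz, Y#)
  read y, top Y: go to q1, push ε → (q1, yyyyzzz, #)
  ε-move, top #: go to q0, push Y# → (q0, yyyyzzz, Y#)
  read y, top Y: go to q3, push YY → (q3, yyyzzz, YY#)
  ε-move, top Y: go to q1, push YY → (q1, yyyzzz, YYY#)
  read y, top Y: go to q1, push ε → (q1, yyzzz, YY#)
  read y, top Y: go to q1, push ε → (q1, yzzz, Y#)
  read y, top Y: go to q1, push ε → (q1, zzz, #)
  ε-move, top #: go to q0, push Y# → (q0, zzz, Y#)
  read z, top Y: go to q1, push ε → (q1, zz, #)
  ε-move, top #: go to q0, push Y# → (q0, zz, Y#)
  read z, top Y: go to q1, push ε → (q1, z, #)
  ε-move, top #: go to q0, push Y# → (q0, z, Y#)
  read z, top Y: go to q1, push ε → (q1, ε, #)
  ε-move, top #: go to q0, push Y# → (q0, ε, Y#)
All input consumed; state q0 ∈ F.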